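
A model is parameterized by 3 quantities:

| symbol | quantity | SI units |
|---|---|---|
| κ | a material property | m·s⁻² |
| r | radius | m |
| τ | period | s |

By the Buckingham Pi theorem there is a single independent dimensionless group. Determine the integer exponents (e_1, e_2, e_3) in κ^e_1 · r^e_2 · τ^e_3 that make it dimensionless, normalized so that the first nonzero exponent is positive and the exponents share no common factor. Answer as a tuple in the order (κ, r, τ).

L: e_1·(1) + e_2·(1) + e_3·(0) = 0
T: e_1·(-2) + e_2·(0) + e_3·(1) = 0
Solving this homogeneous linear system for the smallest-integer solution (first nonzero entry positive) gives (1, -1, 2).

(1, -1, 2)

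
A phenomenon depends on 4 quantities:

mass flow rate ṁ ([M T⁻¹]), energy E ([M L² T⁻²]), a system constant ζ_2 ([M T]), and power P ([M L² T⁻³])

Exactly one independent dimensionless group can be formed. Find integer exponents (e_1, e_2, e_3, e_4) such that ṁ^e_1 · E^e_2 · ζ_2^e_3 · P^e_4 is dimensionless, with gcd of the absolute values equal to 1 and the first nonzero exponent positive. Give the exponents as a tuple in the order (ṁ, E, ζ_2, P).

M: e_1·(1) + e_2·(1) + e_3·(1) + e_4·(1) = 0
L: e_1·(0) + e_2·(2) + e_3·(0) + e_4·(2) = 0
T: e_1·(-1) + e_2·(-2) + e_3·(1) + e_4·(-3) = 0
Solving this homogeneous linear system for the smallest-integer solution (first nonzero entry positive) gives (1, 2, -1, -2).

(1, 2, -1, -2)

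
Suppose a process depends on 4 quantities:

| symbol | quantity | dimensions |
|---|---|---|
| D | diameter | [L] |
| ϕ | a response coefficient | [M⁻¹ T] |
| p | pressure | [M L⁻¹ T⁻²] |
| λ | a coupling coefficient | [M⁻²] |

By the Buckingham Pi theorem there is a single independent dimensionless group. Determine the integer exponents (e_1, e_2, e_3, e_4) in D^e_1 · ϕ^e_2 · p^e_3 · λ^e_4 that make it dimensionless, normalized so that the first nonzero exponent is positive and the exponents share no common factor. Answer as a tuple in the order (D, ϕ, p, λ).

M: e_1·(0) + e_2·(-1) + e_3·(1) + e_4·(-2) = 0
L: e_1·(1) + e_2·(0) + e_3·(-1) + e_4·(0) = 0
T: e_1·(0) + e_2·(1) + e_3·(-2) + e_4·(0) = 0
Solving this homogeneous linear system for the smallest-integer solution (first nonzero entry positive) gives (2, 4, 2, -1).

(2, 4, 2, -1)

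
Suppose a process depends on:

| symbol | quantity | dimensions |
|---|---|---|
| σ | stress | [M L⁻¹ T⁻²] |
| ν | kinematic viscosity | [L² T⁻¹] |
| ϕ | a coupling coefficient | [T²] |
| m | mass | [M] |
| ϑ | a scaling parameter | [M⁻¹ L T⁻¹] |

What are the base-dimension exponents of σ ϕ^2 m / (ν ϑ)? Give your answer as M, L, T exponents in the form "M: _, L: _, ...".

Collect each base-dimension exponent across the product:
  M: (1) − (0) + 2·(0) + (1) − (-1) = 3
  L: (-1) − (2) + 2·(0) + (0) − (1) = -4
  T: (-2) − (-1) + 2·(2) + (0) − (-1) = 4
So the dimensions are [M³ L⁻⁴ T⁴].

M: 3, L: -4, T: 4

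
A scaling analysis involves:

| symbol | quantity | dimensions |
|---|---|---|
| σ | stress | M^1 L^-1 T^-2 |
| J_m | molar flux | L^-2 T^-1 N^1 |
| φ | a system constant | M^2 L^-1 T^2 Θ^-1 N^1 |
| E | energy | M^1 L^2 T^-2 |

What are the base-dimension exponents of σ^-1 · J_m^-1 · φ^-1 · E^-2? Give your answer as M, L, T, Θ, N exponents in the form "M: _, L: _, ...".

Collect each base-dimension exponent across the product:
  M: −(1) − (0) − (2) − 2·(1) = -5
  L: −(-1) − (-2) − (-1) − 2·(2) = 0
  T: −(-2) − (-1) − (2) − 2·(-2) = 5
  Θ: −(0) − (0) − (-1) − 2·(0) = 1
  N: −(0) − (1) − (1) − 2·(0) = -2
So the dimensions are [M⁻⁵ T⁵ Θ N⁻²].

M: -5, L: 0, T: 5, Θ: 1, N: -2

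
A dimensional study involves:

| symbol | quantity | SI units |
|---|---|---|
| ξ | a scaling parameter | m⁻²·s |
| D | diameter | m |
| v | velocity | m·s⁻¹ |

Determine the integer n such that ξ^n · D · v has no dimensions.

1

Balance the L exponent: (-2)·n from ξ, plus (1) + (1) = 2 from the rest, must sum to zero.
-2n + 2 = 0, so n = 1.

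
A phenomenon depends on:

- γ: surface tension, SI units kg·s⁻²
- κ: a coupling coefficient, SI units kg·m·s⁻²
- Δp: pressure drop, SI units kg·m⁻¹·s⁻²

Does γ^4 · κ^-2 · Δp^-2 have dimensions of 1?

yes

Sum the exponent of each base dimension across the product:
  M: 4·[γ]_M − 2·[κ]_M − 2·[Δp]_M = 4·(1) − 2·(1) − 2·(1) = 0
  L: 4·[γ]_L − 2·[κ]_L − 2·[Δp]_L = 4·(0) − 2·(1) − 2·(-1) = 0
  T: 4·[γ]_T − 2·[κ]_T − 2·[Δp]_T = 4·(-2) − 2·(-2) − 2·(-2) = 0
All base exponents vanish — dimensionless.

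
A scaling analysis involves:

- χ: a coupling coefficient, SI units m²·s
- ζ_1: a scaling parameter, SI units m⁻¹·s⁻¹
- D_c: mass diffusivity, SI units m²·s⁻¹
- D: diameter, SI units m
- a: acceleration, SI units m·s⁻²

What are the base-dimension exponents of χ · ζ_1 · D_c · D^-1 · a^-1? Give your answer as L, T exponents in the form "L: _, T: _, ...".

L: 1, T: 1

Collect each base-dimension exponent across the product:
  L: (2) + (-1) + (2) − (1) − (1) = 1
  T: (1) + (-1) + (-1) − (0) − (-2) = 1
So the dimensions are [L T].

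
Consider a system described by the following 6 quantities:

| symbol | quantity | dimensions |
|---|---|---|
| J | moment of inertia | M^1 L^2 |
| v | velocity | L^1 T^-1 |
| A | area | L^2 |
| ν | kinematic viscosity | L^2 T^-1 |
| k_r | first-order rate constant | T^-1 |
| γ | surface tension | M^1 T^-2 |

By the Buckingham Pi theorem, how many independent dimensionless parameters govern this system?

3

There are 6 variables and 3 base dimensions (M, L, T).
The dimension matrix has rank 3.
Independent dimensionless groups: 6 − 3 = 3.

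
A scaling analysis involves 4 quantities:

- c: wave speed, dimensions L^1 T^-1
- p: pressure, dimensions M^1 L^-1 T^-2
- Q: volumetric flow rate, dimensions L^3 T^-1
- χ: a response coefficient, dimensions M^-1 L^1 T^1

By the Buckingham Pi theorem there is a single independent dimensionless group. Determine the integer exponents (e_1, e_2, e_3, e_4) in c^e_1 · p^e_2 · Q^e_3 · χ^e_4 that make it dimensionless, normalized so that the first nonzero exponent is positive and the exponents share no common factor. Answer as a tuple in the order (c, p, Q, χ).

M: e_1·(0) + e_2·(1) + e_3·(0) + e_4·(-1) = 0
L: e_1·(1) + e_2·(-1) + e_3·(3) + e_4·(1) = 0
T: e_1·(-1) + e_2·(-2) + e_3·(-1) + e_4·(1) = 0
Solving this homogeneous linear system for the smallest-integer solution (first nonzero entry positive) gives (3, -2, -1, -2).

(3, -2, -1, -2)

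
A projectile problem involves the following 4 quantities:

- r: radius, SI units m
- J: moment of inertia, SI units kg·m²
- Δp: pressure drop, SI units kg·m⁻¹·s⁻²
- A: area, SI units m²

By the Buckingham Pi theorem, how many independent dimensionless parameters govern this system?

1

There are 4 variables and 3 base dimensions (M, L, T).
The dimension matrix has rank 3.
Independent dimensionless groups: 4 − 3 = 1.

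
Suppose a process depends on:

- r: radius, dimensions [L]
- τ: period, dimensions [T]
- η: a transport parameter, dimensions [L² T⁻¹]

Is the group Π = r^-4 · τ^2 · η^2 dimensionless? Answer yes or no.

Sum the exponent of each base dimension across the product:
  L: −4·[r]_L + 2·[τ]_L + 2·[η]_L = −4·(1) + 2·(0) + 2·(2) = 0
  T: −4·[r]_T + 2·[τ]_T + 2·[η]_T = −4·(0) + 2·(1) + 2·(-1) = 0
All base exponents vanish — dimensionless.

yes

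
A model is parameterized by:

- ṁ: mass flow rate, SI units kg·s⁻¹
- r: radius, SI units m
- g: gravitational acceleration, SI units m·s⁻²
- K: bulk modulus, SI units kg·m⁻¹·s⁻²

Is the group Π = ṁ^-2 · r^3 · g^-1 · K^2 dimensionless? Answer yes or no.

yes

Sum the exponent of each base dimension across the product:
  M: −2·[ṁ]_M + 3·[r]_M − [g]_M + 2·[K]_M = −2·(1) + 3·(0) − (0) + 2·(1) = 0
  L: −2·[ṁ]_L + 3·[r]_L − [g]_L + 2·[K]_L = −2·(0) + 3·(1) − (1) + 2·(-1) = 0
  T: −2·[ṁ]_T + 3·[r]_T − [g]_T + 2·[K]_T = −2·(-1) + 3·(0) − (-2) + 2·(-2) = 0
All base exponents vanish — dimensionless.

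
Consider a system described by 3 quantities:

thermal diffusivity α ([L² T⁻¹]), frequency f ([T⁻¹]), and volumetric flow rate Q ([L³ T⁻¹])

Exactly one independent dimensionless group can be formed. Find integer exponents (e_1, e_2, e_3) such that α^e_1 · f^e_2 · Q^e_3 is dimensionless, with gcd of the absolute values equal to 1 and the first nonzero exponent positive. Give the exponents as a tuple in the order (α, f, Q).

(3, -1, -2)

L: e_1·(2) + e_2·(0) + e_3·(3) = 0
T: e_1·(-1) + e_2·(-1) + e_3·(-1) = 0
Solving this homogeneous linear system for the smallest-integer solution (first nonzero entry positive) gives (3, -1, -2).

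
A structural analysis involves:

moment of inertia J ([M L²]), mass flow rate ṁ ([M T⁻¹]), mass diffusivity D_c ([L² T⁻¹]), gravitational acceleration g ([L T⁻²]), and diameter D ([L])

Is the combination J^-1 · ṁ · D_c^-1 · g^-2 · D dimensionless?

Sum the exponent of each base dimension across the product:
  M: −[J]_M + [ṁ]_M − [D_c]_M − 2·[g]_M + [D]_M = −(1) + (1) − (0) − 2·(0) + (0) = 0
  L: −[J]_L + [ṁ]_L − [D_c]_L − 2·[g]_L + [D]_L = −(2) + (0) − (2) − 2·(1) + (1) = -5
  T: −[J]_T + [ṁ]_T − [D_c]_T − 2·[g]_T + [D]_T = −(0) + (-1) − (-1) − 2·(-2) + (0) = 4
Net dimensions [L⁻⁵ T⁴] ≠ [1] — not dimensionless.

no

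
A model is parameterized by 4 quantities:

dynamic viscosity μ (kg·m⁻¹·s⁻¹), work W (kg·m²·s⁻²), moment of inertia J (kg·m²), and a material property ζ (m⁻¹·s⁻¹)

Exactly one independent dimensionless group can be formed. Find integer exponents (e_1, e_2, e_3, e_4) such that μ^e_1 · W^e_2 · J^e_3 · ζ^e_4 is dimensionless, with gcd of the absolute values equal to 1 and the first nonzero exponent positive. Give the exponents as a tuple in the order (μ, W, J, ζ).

(1, 1, -2, -3)

M: e_1·(1) + e_2·(1) + e_3·(1) + e_4·(0) = 0
L: e_1·(-1) + e_2·(2) + e_3·(2) + e_4·(-1) = 0
T: e_1·(-1) + e_2·(-2) + e_3·(0) + e_4·(-1) = 0
Solving this homogeneous linear system for the smallest-integer solution (first nonzero entry positive) gives (1, 1, -2, -3).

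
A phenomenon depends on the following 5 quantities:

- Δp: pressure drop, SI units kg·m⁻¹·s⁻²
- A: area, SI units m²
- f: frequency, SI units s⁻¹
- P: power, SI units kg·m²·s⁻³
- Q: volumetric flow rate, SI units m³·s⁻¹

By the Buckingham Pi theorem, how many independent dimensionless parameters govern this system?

2

There are 5 variables and 3 base dimensions (M, L, T).
The dimension matrix has rank 3.
Independent dimensionless groups: 5 − 3 = 2.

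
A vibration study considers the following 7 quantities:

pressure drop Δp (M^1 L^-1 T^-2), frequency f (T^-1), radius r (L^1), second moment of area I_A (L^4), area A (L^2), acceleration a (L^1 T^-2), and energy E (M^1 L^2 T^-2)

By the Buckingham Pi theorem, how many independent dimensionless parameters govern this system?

There are 7 variables and 3 base dimensions (M, L, T).
The dimension matrix has rank 3.
Independent dimensionless groups: 7 − 3 = 4.

4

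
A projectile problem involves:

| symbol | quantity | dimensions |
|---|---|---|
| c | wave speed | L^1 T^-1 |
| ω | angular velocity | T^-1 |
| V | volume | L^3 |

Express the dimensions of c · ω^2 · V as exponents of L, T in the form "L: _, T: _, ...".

L: 4, T: -3

Collect each base-dimension exponent across the product:
  L: (1) + 2·(0) + (3) = 4
  T: (-1) + 2·(-1) + (0) = -3
So the dimensions are [L⁴ T⁻³].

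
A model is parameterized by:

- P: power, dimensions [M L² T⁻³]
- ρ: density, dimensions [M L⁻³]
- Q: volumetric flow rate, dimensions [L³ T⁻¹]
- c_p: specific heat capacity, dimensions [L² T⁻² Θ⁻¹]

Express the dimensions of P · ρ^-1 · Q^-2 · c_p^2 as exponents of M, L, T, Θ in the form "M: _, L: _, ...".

Collect each base-dimension exponent across the product:
  M: (1) − (1) − 2·(0) + 2·(0) = 0
  L: (2) − (-3) − 2·(3) + 2·(2) = 3
  T: (-3) − (0) − 2·(-1) + 2·(-2) = -5
  Θ: (0) − (0) − 2·(0) + 2·(-1) = -2
So the dimensions are [L³ T⁻⁵ Θ⁻²].

M: 0, L: 3, T: -5, Θ: -2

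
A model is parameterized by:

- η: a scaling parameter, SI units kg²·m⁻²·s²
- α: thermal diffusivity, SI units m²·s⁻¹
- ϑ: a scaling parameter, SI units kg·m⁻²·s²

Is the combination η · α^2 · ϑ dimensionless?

no

Sum the exponent of each base dimension across the product:
  M: [η]_M + 2·[α]_M + [ϑ]_M = (2) + 2·(0) + (1) = 3
  L: [η]_L + 2·[α]_L + [ϑ]_L = (-2) + 2·(2) + (-2) = 0
  T: [η]_T + 2·[α]_T + [ϑ]_T = (2) + 2·(-1) + (2) = 2
Net dimensions [M³ T²] ≠ [1] — not dimensionless.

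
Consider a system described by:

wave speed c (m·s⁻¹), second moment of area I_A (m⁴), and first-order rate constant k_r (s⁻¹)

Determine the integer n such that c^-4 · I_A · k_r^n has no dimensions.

Balance the T exponent: (-1)·n from k_r, plus −4·(-1) + (0) = 4 from the rest, must sum to zero.
−n + 4 = 0, so n = 4.

4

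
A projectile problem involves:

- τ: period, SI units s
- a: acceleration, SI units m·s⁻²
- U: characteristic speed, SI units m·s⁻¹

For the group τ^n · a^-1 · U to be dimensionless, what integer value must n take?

Balance the T exponent: (1)·n from τ, plus −(-2) + (-1) = 1 from the rest, must sum to zero.
n + 1 = 0, so n = -1.

-1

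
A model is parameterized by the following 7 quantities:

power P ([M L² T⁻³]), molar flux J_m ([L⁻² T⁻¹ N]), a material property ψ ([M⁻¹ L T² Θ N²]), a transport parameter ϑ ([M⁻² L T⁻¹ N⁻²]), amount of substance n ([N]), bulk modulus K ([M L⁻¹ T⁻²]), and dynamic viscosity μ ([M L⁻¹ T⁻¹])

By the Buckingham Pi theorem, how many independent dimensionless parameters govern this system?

There are 7 variables and 5 base dimensions (M, L, T, Θ, N).
The dimension matrix has rank 5.
Independent dimensionless groups: 7 − 5 = 2.

2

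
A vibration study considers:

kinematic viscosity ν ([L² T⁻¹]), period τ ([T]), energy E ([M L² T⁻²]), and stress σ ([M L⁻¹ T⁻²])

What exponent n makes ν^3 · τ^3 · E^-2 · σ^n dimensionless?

2

Balance the M exponent: (1)·n from σ, plus 3·(0) + 3·(0) − 2·(1) = -2 from the rest, must sum to zero.
n − 2 = 0, so n = 2.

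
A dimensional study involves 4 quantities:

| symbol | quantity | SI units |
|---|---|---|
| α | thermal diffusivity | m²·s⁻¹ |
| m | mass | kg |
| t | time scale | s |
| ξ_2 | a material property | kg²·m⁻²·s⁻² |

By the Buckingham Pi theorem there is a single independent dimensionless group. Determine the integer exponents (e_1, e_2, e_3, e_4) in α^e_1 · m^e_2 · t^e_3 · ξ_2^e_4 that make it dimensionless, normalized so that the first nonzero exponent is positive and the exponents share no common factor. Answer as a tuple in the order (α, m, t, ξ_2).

(1, -2, 3, 1)

M: e_1·(0) + e_2·(1) + e_3·(0) + e_4·(2) = 0
L: e_1·(2) + e_2·(0) + e_3·(0) + e_4·(-2) = 0
T: e_1·(-1) + e_2·(0) + e_3·(1) + e_4·(-2) = 0
Solving this homogeneous linear system for the smallest-integer solution (first nonzero entry positive) gives (1, -2, 3, 1).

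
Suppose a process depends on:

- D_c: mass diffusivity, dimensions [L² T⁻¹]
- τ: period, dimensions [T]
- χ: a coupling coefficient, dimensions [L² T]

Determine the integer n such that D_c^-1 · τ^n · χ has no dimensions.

Balance the T exponent: (1)·n from τ, plus −(-1) + (1) = 2 from the rest, must sum to zero.
n + 2 = 0, so n = -2.

-2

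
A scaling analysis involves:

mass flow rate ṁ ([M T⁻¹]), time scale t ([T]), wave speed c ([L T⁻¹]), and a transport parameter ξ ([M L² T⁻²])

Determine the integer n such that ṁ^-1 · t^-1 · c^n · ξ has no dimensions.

Balance the L exponent: (1)·n from c, plus −(0) − (0) + (2) = 2 from the rest, must sum to zero.
n + 2 = 0, so n = -2.

-2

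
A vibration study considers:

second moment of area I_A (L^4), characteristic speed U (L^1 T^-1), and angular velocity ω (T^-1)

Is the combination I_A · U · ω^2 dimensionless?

no

Sum the exponent of each base dimension across the product:
  L: [I_A]_L + [U]_L + 2·[ω]_L = (4) + (1) + 2·(0) = 5
  T: [I_A]_T + [U]_T + 2·[ω]_T = (0) + (-1) + 2·(-1) = -3
Net dimensions [L⁵ T⁻³] ≠ [1] — not dimensionless.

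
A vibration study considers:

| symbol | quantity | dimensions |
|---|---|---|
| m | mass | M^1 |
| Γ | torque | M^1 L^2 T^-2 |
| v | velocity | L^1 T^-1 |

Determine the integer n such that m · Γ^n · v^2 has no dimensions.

-1

Balance the M exponent: (1)·n from Γ, plus (1) + 2·(0) = 1 from the rest, must sum to zero.
n + 1 = 0, so n = -1.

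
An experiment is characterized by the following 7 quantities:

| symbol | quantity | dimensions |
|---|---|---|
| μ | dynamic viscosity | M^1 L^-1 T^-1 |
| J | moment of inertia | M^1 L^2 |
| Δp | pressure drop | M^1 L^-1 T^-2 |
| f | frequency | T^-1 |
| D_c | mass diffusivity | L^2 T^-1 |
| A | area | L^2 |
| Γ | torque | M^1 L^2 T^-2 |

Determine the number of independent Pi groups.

4

There are 7 variables and 3 base dimensions (M, L, T).
The dimension matrix has rank 3.
Independent dimensionless groups: 7 − 3 = 4.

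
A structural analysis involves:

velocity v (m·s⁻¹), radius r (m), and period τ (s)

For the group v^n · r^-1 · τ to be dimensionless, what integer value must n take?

Balance the L exponent: (1)·n from v, plus −(1) + (0) = -1 from the rest, must sum to zero.
n − 1 = 0, so n = 1.

1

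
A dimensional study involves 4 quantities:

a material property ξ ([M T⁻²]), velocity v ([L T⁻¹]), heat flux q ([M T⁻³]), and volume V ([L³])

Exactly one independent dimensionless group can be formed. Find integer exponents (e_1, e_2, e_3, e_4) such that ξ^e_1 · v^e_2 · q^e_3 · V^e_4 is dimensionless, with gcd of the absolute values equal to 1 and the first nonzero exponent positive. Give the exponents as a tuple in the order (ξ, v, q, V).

M: e_1·(1) + e_2·(0) + e_3·(1) + e_4·(0) = 0
L: e_1·(0) + e_2·(1) + e_3·(0) + e_4·(3) = 0
T: e_1·(-2) + e_2·(-1) + e_3·(-3) + e_4·(0) = 0
Solving this homogeneous linear system for the smallest-integer solution (first nonzero entry positive) gives (3, 3, -3, -1).

(3, 3, -3, -1)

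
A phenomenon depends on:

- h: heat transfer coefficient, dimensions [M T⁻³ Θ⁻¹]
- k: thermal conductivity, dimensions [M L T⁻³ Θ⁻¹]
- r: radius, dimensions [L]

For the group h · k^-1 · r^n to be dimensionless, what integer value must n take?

Balance the L exponent: (1)·n from r, plus (0) − (1) = -1 from the rest, must sum to zero.
n − 1 = 0, so n = 1.

1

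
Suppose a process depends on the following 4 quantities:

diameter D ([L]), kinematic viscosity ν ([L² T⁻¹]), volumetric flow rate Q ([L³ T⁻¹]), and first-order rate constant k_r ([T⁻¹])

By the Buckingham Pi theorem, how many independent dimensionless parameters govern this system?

2

There are 4 variables and 2 base dimensions (L, T).
The dimension matrix has rank 2.
Independent dimensionless groups: 4 − 2 = 2.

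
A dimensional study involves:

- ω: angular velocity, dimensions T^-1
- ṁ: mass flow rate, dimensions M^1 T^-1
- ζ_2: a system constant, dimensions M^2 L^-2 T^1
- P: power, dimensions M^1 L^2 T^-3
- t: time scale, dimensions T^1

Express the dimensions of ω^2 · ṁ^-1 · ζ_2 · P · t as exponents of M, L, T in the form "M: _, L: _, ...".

M: 2, L: 0, T: -2

Collect each base-dimension exponent across the product:
  M: 2·(0) − (1) + (2) + (1) + (0) = 2
  L: 2·(0) − (0) + (-2) + (2) + (0) = 0
  T: 2·(-1) − (-1) + (1) + (-3) + (1) = -2
So the dimensions are [M² T⁻²].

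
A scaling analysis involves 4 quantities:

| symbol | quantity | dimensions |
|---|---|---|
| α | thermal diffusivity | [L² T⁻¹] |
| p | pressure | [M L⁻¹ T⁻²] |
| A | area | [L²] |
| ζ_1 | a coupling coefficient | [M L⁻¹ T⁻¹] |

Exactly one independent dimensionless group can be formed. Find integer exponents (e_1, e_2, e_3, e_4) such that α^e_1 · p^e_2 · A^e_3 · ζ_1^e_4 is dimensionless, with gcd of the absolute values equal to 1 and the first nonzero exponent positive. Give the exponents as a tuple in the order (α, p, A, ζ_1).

M: e_1·(0) + e_2·(1) + e_3·(0) + e_4·(1) = 0
L: e_1·(2) + e_2·(-1) + e_3·(2) + e_4·(-1) = 0
T: e_1·(-1) + e_2·(-2) + e_3·(0) + e_4·(-1) = 0
Solving this homogeneous linear system for the smallest-integer solution (first nonzero entry positive) gives (1, -1, -1, 1).

(1, -1, -1, 1)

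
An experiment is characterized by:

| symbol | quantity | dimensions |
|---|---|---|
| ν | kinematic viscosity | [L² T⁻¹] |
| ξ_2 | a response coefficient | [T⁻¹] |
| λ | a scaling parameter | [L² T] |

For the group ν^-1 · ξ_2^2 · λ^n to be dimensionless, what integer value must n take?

1

Balance the L exponent: (2)·n from λ, plus −(2) + 2·(0) = -2 from the rest, must sum to zero.
2n − 2 = 0, so n = 1.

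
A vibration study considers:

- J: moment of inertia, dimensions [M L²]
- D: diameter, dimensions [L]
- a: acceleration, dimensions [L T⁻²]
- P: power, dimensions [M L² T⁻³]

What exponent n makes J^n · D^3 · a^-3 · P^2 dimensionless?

-2

Balance the M exponent: (1)·n from J, plus 3·(0) − 3·(0) + 2·(1) = 2 from the rest, must sum to zero.
n + 2 = 0, so n = -2.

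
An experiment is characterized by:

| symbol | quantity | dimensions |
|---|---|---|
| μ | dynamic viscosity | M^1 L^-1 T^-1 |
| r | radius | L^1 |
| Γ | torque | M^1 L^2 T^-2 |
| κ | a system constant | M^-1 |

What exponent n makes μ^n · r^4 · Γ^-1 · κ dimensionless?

2

Balance the M exponent: (1)·n from μ, plus 4·(0) − (1) + (-1) = -2 from the rest, must sum to zero.
n − 2 = 0, so n = 2.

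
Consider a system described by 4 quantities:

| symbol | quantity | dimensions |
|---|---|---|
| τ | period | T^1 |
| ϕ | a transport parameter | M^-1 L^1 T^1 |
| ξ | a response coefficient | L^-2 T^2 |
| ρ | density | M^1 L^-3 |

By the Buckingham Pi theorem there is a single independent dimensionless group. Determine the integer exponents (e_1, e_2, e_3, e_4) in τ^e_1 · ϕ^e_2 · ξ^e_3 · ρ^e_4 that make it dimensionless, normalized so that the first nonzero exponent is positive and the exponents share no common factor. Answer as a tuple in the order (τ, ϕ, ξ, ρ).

M: e_1·(0) + e_2·(-1) + e_3·(0) + e_4·(1) = 0
L: e_1·(0) + e_2·(1) + e_3·(-2) + e_4·(-3) = 0
T: e_1·(1) + e_2·(1) + e_3·(2) + e_4·(0) = 0
Solving this homogeneous linear system for the smallest-integer solution (first nonzero entry positive) gives (1, 1, -1, 1).

(1, 1, -1, 1)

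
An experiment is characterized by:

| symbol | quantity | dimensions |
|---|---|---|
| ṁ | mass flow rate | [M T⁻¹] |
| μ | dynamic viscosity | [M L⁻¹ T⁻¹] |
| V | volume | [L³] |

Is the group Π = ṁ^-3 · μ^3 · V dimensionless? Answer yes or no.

Sum the exponent of each base dimension across the product:
  M: −3·[ṁ]_M + 3·[μ]_M + [V]_M = −3·(1) + 3·(1) + (0) = 0
  L: −3·[ṁ]_L + 3·[μ]_L + [V]_L = −3·(0) + 3·(-1) + (3) = 0
  T: −3·[ṁ]_T + 3·[μ]_T + [V]_T = −3·(-1) + 3·(-1) + (0) = 0
All base exponents vanish — dimensionless.

yes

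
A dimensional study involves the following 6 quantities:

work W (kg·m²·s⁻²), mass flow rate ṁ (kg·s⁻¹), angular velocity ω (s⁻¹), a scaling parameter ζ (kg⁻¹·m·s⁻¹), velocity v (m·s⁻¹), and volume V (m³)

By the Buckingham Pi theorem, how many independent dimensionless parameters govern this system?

There are 6 variables and 3 base dimensions (M, L, T).
The dimension matrix has rank 3.
Independent dimensionless groups: 6 − 3 = 3.

3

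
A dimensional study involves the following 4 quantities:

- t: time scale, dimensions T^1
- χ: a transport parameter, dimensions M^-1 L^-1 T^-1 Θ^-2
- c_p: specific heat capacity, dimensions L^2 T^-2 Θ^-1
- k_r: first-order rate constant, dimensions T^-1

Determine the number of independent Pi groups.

There are 4 variables and 4 base dimensions (M, L, T, Θ).
The dimension matrix has rank 3 (less than 4: the dimension vectors are linearly dependent).
Independent dimensionless groups: 4 − 3 = 1.

1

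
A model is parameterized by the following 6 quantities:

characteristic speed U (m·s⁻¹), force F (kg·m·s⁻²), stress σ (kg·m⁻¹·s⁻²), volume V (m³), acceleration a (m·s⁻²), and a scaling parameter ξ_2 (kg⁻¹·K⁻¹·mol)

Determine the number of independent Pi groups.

2

There are 6 variables and 5 base dimensions (M, L, T, Θ, N).
The dimension matrix has rank 4 (less than 5: the dimension vectors are linearly dependent).
Independent dimensionless groups: 6 − 4 = 2.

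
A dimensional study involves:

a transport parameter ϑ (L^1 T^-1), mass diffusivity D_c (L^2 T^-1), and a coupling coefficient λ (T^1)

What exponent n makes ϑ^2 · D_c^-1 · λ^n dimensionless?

Balance the T exponent: (1)·n from λ, plus 2·(-1) − (-1) = -1 from the rest, must sum to zero.
n − 1 = 0, so n = 1.

1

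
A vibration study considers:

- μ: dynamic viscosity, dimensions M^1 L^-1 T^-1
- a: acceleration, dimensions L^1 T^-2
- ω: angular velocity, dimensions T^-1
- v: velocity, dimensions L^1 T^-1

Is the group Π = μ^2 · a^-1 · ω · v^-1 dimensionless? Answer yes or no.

Sum the exponent of each base dimension across the product:
  M: 2·[μ]_M − [a]_M + [ω]_M − [v]_M = 2·(1) − (0) + (0) − (0) = 2
  L: 2·[μ]_L − [a]_L + [ω]_L − [v]_L = 2·(-1) − (1) + (0) − (1) = -4
  T: 2·[μ]_T − [a]_T + [ω]_T − [v]_T = 2·(-1) − (-2) + (-1) − (-1) = 0
Net dimensions [M² L⁻⁴] ≠ [1] — not dimensionless.

no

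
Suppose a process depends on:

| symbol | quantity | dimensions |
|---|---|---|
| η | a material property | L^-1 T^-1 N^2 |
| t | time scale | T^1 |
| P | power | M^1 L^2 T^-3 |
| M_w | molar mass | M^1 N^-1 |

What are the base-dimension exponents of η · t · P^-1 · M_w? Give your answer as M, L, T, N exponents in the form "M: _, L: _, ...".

M: 0, L: -3, T: 3, N: 1

Collect each base-dimension exponent across the product:
  M: (0) + (0) − (1) + (1) = 0
  L: (-1) + (0) − (2) + (0) = -3
  T: (-1) + (1) − (-3) + (0) = 3
  N: (2) + (0) − (0) + (-1) = 1
So the dimensions are [L⁻³ T³ N].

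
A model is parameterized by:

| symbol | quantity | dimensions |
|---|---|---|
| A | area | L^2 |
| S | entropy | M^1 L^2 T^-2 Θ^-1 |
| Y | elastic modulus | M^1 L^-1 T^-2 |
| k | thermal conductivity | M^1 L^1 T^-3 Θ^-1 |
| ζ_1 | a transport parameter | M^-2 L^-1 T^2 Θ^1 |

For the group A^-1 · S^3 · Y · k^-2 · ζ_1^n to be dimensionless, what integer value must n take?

1

Balance the M exponent: (-2)·n from ζ_1, plus −(0) + 3·(1) + (1) − 2·(1) = 2 from the rest, must sum to zero.
-2n + 2 = 0, so n = 1.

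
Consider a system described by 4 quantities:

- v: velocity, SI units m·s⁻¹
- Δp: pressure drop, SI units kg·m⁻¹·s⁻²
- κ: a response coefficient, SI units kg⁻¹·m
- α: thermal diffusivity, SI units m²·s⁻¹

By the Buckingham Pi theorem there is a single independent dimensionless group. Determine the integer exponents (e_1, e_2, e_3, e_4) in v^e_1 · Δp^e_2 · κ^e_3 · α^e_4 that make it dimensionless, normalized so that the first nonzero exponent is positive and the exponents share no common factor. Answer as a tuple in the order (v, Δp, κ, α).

(4, -1, -1, -2)

M: e_1·(0) + e_2·(1) + e_3·(-1) + e_4·(0) = 0
L: e_1·(1) + e_2·(-1) + e_3·(1) + e_4·(2) = 0
T: e_1·(-1) + e_2·(-2) + e_3·(0) + e_4·(-1) = 0
Solving this homogeneous linear system for the smallest-integer solution (first nonzero entry positive) gives (4, -1, -1, -2).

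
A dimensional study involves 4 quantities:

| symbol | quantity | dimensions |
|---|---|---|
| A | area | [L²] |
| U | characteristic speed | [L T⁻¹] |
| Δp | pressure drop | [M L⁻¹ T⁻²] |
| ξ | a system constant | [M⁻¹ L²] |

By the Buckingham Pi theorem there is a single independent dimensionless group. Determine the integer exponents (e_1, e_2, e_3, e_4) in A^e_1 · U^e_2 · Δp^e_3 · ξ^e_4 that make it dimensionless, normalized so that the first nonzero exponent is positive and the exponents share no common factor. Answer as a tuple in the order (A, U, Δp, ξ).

M: e_1·(0) + e_2·(0) + e_3·(1) + e_4·(-1) = 0
L: e_1·(2) + e_2·(1) + e_3·(-1) + e_4·(2) = 0
T: e_1·(0) + e_2·(-1) + e_3·(-2) + e_4·(0) = 0
Solving this homogeneous linear system for the smallest-integer solution (first nonzero entry positive) gives (1, -4, 2, 2).

(1, -4, 2, 2)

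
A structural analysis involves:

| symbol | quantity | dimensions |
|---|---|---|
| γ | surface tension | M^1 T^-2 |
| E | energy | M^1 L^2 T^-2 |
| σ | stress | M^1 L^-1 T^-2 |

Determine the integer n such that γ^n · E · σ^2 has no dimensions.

-3

Balance the M exponent: (1)·n from γ, plus (1) + 2·(1) = 3 from the rest, must sum to zero.
n + 3 = 0, so n = -3.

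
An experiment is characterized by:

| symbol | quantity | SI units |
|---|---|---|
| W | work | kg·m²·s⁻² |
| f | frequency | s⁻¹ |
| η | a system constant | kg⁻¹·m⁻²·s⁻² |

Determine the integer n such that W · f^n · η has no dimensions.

Balance the T exponent: (-1)·n from f, plus (-2) + (-2) = -4 from the rest, must sum to zero.
−n − 4 = 0, so n = -4.

-4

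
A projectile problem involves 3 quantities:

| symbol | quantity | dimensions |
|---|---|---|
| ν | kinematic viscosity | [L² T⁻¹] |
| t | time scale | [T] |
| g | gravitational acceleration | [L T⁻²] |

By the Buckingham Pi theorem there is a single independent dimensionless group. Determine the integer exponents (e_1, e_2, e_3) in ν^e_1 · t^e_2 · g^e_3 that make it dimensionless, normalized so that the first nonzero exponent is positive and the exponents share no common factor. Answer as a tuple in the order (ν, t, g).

L: e_1·(2) + e_2·(0) + e_3·(1) = 0
T: e_1·(-1) + e_2·(1) + e_3·(-2) = 0
Solving this homogeneous linear system for the smallest-integer solution (first nonzero entry positive) gives (1, -3, -2).

(1, -3, -2)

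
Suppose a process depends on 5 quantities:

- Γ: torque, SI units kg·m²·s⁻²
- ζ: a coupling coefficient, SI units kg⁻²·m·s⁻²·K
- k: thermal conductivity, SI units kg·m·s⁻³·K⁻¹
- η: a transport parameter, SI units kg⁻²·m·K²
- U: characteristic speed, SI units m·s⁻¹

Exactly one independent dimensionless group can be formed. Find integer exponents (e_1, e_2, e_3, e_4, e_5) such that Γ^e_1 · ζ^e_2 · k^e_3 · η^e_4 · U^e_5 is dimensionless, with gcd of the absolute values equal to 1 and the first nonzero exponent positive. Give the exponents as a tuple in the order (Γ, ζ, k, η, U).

M: e_1·(1) + e_2·(-2) + e_3·(1) + e_4·(-2) + e_5·(0) = 0
L: e_1·(2) + e_2·(1) + e_3·(1) + e_4·(1) + e_5·(1) = 0
T: e_1·(-2) + e_2·(-2) + e_3·(-3) + e_4·(0) + e_5·(-1) = 0
Θ: e_1·(0) + e_2·(1) + e_3·(-1) + e_4·(2) + e_5·(0) = 0
Solving this homogeneous linear system for the smallest-integer solution (first nonzero entry positive) gives (1, 1, -1, -1, -1).

(1, 1, -1, -1, -1)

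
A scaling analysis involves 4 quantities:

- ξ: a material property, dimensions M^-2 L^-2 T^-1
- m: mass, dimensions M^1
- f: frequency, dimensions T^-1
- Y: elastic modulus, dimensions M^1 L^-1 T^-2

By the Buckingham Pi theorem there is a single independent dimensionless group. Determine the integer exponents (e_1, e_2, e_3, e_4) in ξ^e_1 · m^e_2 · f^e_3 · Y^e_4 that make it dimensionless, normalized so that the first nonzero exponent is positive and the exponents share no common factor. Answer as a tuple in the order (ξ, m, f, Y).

(1, 4, 3, -2)

M: e_1·(-2) + e_2·(1) + e_3·(0) + e_4·(1) = 0
L: e_1·(-2) + e_2·(0) + e_3·(0) + e_4·(-1) = 0
T: e_1·(-1) + e_2·(0) + e_3·(-1) + e_4·(-2) = 0
Solving this homogeneous linear system for the smallest-integer solution (first nonzero entry positive) gives (1, 4, 3, -2).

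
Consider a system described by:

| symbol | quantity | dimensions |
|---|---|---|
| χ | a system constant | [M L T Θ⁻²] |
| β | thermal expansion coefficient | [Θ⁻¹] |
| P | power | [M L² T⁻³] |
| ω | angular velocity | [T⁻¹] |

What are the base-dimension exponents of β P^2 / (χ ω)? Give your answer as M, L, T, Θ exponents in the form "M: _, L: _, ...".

Collect each base-dimension exponent across the product:
  M: −(1) + (0) + 2·(1) − (0) = 1
  L: −(1) + (0) + 2·(2) − (0) = 3
  T: −(1) + (0) + 2·(-3) − (-1) = -6
  Θ: −(-2) + (-1) + 2·(0) − (0) = 1
So the dimensions are [M L³ T⁻⁶ Θ].

M: 1, L: 3, T: -6, Θ: 1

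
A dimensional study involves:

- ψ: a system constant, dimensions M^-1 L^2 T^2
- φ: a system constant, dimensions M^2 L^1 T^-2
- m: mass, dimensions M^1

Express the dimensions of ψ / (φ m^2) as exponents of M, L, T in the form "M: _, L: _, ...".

Collect each base-dimension exponent across the product:
  M: (-1) − (2) − 2·(1) = -5
  L: (2) − (1) − 2·(0) = 1
  T: (2) − (-2) − 2·(0) = 4
So the dimensions are [M⁻⁵ L T⁴].

M: -5, L: 1, T: 4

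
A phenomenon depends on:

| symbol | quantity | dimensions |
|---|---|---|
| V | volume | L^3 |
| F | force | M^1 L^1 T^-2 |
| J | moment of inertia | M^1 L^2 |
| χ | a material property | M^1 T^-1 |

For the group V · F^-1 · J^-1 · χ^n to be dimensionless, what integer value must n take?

2

Balance the M exponent: (1)·n from χ, plus (0) − (1) − (1) = -2 from the rest, must sum to zero.
n − 2 = 0, so n = 2.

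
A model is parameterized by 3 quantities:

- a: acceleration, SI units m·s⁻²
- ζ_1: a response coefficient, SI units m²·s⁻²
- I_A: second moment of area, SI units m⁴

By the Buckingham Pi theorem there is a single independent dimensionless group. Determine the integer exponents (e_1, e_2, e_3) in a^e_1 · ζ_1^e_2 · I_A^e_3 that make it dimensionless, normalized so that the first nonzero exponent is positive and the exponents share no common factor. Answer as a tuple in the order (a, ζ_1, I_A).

L: e_1·(1) + e_2·(2) + e_3·(4) = 0
T: e_1·(-2) + e_2·(-2) + e_3·(0) = 0
Solving this homogeneous linear system for the smallest-integer solution (first nonzero entry positive) gives (4, -4, 1).

(4, -4, 1)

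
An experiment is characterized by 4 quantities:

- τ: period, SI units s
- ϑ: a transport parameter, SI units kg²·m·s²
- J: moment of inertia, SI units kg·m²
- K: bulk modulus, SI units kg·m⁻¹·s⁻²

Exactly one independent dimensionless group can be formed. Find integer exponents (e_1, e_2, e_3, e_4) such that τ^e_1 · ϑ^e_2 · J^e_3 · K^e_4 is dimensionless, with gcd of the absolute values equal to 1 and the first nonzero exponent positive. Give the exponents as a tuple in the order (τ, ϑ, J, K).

(4, -1, 1, 1)

M: e_1·(0) + e_2·(2) + e_3·(1) + e_4·(1) = 0
L: e_1·(0) + e_2·(1) + e_3·(2) + e_4·(-1) = 0
T: e_1·(1) + e_2·(2) + e_3·(0) + e_4·(-2) = 0
Solving this homogeneous linear system for the smallest-integer solution (first nonzero entry positive) gives (4, -1, 1, 1).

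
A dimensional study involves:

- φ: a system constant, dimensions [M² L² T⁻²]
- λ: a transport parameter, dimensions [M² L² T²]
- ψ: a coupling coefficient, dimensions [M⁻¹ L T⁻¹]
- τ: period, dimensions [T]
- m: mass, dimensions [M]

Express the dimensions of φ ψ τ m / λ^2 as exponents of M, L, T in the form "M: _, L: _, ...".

M: -2, L: -1, T: -6

Collect each base-dimension exponent across the product:
  M: (2) − 2·(2) + (-1) + (0) + (1) = -2
  L: (2) − 2·(2) + (1) + (0) + (0) = -1
  T: (-2) − 2·(2) + (-1) + (1) + (0) = -6
So the dimensions are [M⁻² L⁻¹ T⁻⁶].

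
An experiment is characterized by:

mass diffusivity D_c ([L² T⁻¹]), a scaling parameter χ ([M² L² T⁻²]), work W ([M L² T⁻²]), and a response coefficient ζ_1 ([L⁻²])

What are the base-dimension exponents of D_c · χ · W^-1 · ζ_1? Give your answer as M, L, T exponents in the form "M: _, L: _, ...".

Collect each base-dimension exponent across the product:
  M: (0) + (2) − (1) + (0) = 1
  L: (2) + (2) − (2) + (-2) = 0
  T: (-1) + (-2) − (-2) + (0) = -1
So the dimensions are [M T⁻¹].

M: 1, L: 0, T: -1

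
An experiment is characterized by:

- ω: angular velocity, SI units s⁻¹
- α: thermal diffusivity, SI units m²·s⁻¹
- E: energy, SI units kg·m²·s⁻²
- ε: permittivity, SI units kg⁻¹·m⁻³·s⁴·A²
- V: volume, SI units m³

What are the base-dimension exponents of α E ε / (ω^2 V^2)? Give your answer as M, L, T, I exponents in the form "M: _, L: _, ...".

M: 0, L: -5, T: 3, I: 2

Collect each base-dimension exponent across the product:
  M: −2·(0) + (0) + (1) + (-1) − 2·(0) = 0
  L: −2·(0) + (2) + (2) + (-3) − 2·(3) = -5
  T: −2·(-1) + (-1) + (-2) + (4) − 2·(0) = 3
  I: −2·(0) + (0) + (0) + (2) − 2·(0) = 2
So the dimensions are [L⁻⁵ T³ I²].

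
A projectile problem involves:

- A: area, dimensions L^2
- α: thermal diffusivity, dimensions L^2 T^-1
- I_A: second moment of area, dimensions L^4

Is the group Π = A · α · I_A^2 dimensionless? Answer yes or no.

no

Sum the exponent of each base dimension across the product:
  L: [A]_L + [α]_L + 2·[I_A]_L = (2) + (2) + 2·(4) = 12
  T: [A]_T + [α]_T + 2·[I_A]_T = (0) + (-1) + 2·(0) = -1
Net dimensions [L¹² T⁻¹] ≠ [1] — not dimensionless.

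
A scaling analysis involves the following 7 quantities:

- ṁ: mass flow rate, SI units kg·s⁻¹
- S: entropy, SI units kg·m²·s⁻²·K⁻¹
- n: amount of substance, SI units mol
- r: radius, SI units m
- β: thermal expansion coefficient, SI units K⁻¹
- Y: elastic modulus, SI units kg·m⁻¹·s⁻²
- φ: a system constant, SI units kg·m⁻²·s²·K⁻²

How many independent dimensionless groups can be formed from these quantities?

There are 7 variables and 5 base dimensions (M, L, T, Θ, N).
The dimension matrix has rank 5.
Independent dimensionless groups: 7 − 5 = 2.

2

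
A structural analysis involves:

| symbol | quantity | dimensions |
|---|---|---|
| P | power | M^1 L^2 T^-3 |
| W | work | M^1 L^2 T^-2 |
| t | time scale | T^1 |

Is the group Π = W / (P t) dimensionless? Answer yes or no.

yes

Sum the exponent of each base dimension across the product:
  M: −[P]_M + [W]_M − [t]_M = −(1) + (1) − (0) = 0
  L: −[P]_L + [W]_L − [t]_L = −(2) + (2) − (0) = 0
  T: −[P]_T + [W]_T − [t]_T = −(-3) + (-2) − (1) = 0
All base exponents vanish — dimensionless.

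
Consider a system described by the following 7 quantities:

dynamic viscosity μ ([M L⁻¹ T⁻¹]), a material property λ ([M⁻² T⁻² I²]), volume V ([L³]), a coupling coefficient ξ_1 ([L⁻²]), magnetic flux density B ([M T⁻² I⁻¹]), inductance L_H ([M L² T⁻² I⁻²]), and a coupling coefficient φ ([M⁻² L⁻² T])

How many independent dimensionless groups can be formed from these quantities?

There are 7 variables and 4 base dimensions (M, L, T, I).
The dimension matrix has rank 4.
Independent dimensionless groups: 7 − 4 = 3.

3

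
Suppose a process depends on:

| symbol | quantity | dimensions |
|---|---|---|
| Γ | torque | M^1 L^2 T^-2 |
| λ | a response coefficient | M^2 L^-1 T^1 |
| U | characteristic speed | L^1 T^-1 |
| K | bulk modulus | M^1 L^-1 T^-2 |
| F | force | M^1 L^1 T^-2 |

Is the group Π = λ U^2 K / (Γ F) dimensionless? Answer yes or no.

no

Sum the exponent of each base dimension across the product:
  M: −[Γ]_M + [λ]_M + 2·[U]_M + [K]_M − [F]_M = −(1) + (2) + 2·(0) + (1) − (1) = 1
  L: −[Γ]_L + [λ]_L + 2·[U]_L + [K]_L − [F]_L = −(2) + (-1) + 2·(1) + (-1) − (1) = -3
  T: −[Γ]_T + [λ]_T + 2·[U]_T + [K]_T − [F]_T = −(-2) + (1) + 2·(-1) + (-2) − (-2) = 1
Net dimensions [M L⁻³ T] ≠ [1] — not dimensionless.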